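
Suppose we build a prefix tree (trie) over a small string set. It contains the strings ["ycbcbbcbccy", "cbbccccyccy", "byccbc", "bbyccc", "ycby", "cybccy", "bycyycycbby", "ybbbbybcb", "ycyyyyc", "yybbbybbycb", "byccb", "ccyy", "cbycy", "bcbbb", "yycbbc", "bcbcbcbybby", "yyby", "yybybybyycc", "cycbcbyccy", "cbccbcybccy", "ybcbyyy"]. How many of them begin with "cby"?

1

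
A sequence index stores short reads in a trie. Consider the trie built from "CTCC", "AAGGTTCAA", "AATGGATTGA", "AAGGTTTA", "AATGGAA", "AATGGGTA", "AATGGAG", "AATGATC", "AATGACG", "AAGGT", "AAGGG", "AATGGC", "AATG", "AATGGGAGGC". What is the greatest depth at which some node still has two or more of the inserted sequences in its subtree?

Look for the deepest trie node that still has at least two words in its subtree.
"AAGGTTCAA" and "AAGGTTTA" agree on "AAGGTT" (6 characters) before diverging; nothing deeper is shared.
Longest shared-prefix length: 6

6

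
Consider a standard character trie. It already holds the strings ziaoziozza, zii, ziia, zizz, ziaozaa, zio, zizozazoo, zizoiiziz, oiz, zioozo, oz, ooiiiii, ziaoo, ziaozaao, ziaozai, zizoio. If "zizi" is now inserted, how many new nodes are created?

1

Walking "zizi" from the root, the first 3 characters ("ziz") follow existing edges; "i" is the first miss.
Each of the 1 remaining characters creates one node.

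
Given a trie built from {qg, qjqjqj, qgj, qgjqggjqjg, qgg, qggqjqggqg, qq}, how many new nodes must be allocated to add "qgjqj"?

1

"qgjq" is already a path in the trie; the remaining "j" must be added.
Each of the 1 remaining characters creates one node.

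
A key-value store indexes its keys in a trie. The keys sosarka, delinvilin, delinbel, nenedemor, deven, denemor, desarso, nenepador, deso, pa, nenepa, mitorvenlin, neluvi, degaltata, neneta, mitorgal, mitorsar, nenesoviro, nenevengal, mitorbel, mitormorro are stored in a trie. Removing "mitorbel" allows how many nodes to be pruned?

After clearing the end-marker at "mitorbel", prune upward until reaching a node still needed by another word.
The suffix "bel" (3 nodes) is used only by "mitorbel"; the node for "mitor" still has the child "v", so pruning stops there.
Nodes removed: 3

3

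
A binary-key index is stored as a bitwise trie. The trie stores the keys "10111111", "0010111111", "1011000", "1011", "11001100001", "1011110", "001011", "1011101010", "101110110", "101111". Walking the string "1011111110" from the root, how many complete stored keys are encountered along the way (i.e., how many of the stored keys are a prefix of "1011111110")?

Walk "1011111110" from the root; an end-of-word marker is hit whenever a stored word is a prefix of "1011111110".
Prefixes of the query that are stored words: "1011", "101111", "10111111"
Count: 3

3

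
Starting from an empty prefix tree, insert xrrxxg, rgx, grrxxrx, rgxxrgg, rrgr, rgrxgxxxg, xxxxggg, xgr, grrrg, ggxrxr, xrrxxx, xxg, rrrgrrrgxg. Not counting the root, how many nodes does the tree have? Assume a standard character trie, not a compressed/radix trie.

For each word, the new-node count is its length minus the longest prefix already in the trie:
  "xrrxxg" → 6 new (x, r, r, x, x, g)
  "rgx" → 3 new (r, g, x)
  "grrxxrx" → 7 new (g, r, r, x, x, r, x)
  "rgxxrgg" → prefix "rgx" already present; 4 new (x, r, g, g)
  "rrgr" → prefix "r" already present; 3 new (r, g, r)
  "rgrxgxxxg" → prefix "rg" already present; 7 new (r, x, g, x, x, x, g)
  "xxxxggg" → prefix "x" already present; 6 new (x, x, x, g, g, g)
  "xgr" → prefix "x" already present; 2 new (g, r)
  "grrrg" → prefix "grr" already present; 2 new (r, g)
  "ggxrxr" → prefix "g" already present; 5 new (g, x, r, x, r)
  "xrrxxx" → prefix "xrrxx" already present; 1 new (x)
  "xxg" → prefix "xx" already present; 1 new (g)
  "rrrgrrrgxg" → prefix "rr" already present; 8 new (r, g, r, r, r, g, x, g)
Total nodes = 6 + 3 + 7 + 4 + 3 + 7 + 6 + 2 + 2 + 5 + 1 + 1 + 8 = 55

55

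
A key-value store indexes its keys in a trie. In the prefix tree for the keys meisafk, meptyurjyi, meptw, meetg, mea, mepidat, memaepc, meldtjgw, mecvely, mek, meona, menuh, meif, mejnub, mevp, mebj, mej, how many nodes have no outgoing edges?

16

Leaves are exactly the stored words that no other stored word extends.
Those words: "mea", "mebj", "mecvely", "meetg", "meif", "meisafk", "mejnub", "mek", "meldtjgw", "memaepc", "menuh", "meona", "mepidat", "meptw", "meptyurjyi", "mevp"
Leaf count: 16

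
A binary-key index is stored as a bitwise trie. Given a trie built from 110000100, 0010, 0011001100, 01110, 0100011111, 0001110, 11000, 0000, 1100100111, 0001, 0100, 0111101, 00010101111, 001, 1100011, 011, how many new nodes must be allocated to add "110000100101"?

"110000100" is already a path in the trie; the remaining "101" must be added.
Each of the 3 remaining characters creates one node.

3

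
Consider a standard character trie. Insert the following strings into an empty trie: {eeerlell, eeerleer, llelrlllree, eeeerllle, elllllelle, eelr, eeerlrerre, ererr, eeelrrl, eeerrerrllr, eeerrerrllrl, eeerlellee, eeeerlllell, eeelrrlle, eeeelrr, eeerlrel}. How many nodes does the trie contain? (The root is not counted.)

Count nodes per top-level branch (shared prefixes stored once):
  'e'-branch (eeeelrr, eeeerllle, eeeerlllell, eeelrrl, eeelrrlle, eeerleer, eeerlell, eeerlellee, eeerlrel, eeerlrerre, eeerrerrllr, eeerrerrllrl, eelr, elllllelle, ererr): 58 nodes
  'l'-branch (llelrlllree): 11 nodes
Sum: 69

69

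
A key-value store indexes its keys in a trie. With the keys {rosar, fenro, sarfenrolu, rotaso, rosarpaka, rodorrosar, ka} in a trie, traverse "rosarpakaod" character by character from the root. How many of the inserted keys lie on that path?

Check each prefix of "rosarpakaod" against the stored set — each match is an end-marker on the path.
Prefixes of the query that are stored words: "rosar", "rosarpaka"
Count: 2

2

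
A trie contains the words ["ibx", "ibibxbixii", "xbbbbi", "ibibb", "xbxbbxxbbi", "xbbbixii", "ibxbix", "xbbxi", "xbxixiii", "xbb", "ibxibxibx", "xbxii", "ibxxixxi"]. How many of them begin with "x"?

7

Walk to "x"; the words in its subtree are exactly those with that prefix.
Matches: "xbb", "xbbbbi", "xbbbixii", "xbbxi", "xbxbbxxbbi", "xbxii", "xbxixiii"
Count: 7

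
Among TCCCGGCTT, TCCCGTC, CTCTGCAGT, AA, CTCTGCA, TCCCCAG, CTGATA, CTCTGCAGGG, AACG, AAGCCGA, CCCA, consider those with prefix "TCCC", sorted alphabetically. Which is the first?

TCCCCAG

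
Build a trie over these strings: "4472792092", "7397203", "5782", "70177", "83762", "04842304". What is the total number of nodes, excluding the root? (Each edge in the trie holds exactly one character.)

38

Trace insertions, counting only characters that open a new branch:
  "4472792092" → 10 new (4, 4, 7, 2, 7, 9, 2, 0, 9, 2)
  "7397203" → 7 new (7, 3, 9, 7, 2, 0, 3)
  "5782" → 4 new (5, 7, 8, 2)
  "70177" → prefix "7" already present; 4 new (0, 1, 7, 7)
  "83762" → 5 new (8, 3, 7, 6, 2)
  "04842304" → 8 new (0, 4, 8, 4, 2, 3, 0, 4)
Total nodes = 10 + 7 + 4 + 4 + 5 + 8 = 38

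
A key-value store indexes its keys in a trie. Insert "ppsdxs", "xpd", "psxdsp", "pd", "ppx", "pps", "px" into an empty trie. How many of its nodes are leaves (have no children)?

Leaves are exactly the stored words that no other stored word extends.
Those words: "pd", "ppsdxs", "ppx", "psxdsp", "px", "xpd"
Leaf count: 6

6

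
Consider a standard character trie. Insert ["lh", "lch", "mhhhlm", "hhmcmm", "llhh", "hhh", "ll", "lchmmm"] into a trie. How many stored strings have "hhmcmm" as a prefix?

Traverse to the node for "hhmcmm", then collect every word in that subtree.
Words under "hhmcmm": hhmcmm
Count: 1

1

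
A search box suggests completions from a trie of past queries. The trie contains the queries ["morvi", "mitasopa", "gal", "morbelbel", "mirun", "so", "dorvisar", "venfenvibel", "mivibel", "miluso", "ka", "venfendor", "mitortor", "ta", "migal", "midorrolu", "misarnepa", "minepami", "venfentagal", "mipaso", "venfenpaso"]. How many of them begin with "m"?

12

Traverse to the node for "m", then collect every word in that subtree.
Matches: "midorrolu", "migal", "miluso", "minepami", "mipaso", "mirun", "misarnepa", "mitasopa", "mitortor", "mivibel", "morbelbel", "morvi"
Count: 12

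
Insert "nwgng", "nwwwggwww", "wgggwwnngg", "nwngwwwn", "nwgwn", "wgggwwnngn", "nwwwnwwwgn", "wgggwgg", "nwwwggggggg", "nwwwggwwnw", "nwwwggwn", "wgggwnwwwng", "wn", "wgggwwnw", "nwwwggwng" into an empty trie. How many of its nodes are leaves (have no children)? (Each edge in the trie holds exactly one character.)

Leaves are exactly the stored words that no other stored word extends.
Those words: "nwgng", "nwgwn", "nwngwwwn", "nwwwggggggg", "nwwwggwng", "nwwwggwwnw", "nwwwggwww", "nwwwnwwwgn", "wgggwgg", "wgggwnwwwng", "wgggwwnngg", "wgggwwnngn", "wgggwwnw", "wn"
Leaf count: 14

14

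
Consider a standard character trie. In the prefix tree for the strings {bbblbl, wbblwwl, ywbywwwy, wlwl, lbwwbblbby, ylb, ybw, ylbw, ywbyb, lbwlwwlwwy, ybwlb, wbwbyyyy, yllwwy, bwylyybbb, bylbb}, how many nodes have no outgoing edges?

Leaves are exactly the stored words that no other stored word extends.
Those words: "bbblbl", "bwylyybbb", "bylbb", "lbwlwwlwwy", "lbwwbblbby", "wbblwwl", "wbwbyyyy", "wlwl", "ybwlb", "ylbw", "yllwwy", "ywbyb", "ywbywwwy"
Leaf count: 13

13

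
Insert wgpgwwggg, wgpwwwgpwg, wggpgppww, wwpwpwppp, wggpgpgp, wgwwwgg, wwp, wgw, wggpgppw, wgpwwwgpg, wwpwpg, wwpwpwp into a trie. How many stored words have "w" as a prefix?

Traverse to the node for "w", then collect every word in that subtree.
Words under "w": wggpgpgp, wggpgppw, wggpgppww, wgpgwwggg, wgpwwwgpg, wgpwwwgpwg, wgw, wgwwwgg, wwp, wwpwpg, wwpwpwp, wwpwpwppp
Count: 12

12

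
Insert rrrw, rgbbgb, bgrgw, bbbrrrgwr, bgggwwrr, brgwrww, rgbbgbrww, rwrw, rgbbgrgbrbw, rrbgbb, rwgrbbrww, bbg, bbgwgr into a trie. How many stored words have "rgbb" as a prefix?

Walk to "rgbb"; the words in its subtree are exactly those with that prefix.
Words under "rgbb": rgbbgb, rgbbgbrww, rgbbgrgbrbw
Count: 3

3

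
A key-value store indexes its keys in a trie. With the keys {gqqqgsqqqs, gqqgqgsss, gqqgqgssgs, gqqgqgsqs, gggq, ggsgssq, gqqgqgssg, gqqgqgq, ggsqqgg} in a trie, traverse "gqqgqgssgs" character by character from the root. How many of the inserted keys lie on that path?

2

Walk "gqqgqgssgs" from the root; an end-of-word marker is hit whenever a stored word is a prefix of "gqqgqgssgs".
Prefixes of the query that are stored words: "gqqgqgssg", "gqqgqgssgs"
Count: 2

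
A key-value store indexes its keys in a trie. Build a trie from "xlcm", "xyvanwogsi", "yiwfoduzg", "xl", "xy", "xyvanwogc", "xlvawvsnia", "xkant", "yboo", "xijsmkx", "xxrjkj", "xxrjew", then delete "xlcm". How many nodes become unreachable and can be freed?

2

After clearing the end-marker at "xlcm", prune upward until reaching a node still needed by another word.
The suffix "cm" (2 nodes) is used only by "xlcm"; the node for "xl" still has the child "v", so pruning stops there.
Nodes removed: 2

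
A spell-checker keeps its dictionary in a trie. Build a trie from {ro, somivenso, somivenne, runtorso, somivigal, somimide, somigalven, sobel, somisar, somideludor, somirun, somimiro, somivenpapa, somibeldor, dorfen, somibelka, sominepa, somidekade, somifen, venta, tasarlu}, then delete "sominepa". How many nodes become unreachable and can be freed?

A node on "sominepa"'s path can go only if nothing else ends at it or branches off below it.
The suffix "nepa" (4 nodes) is used only by "sominepa"; the node for "somi" still has the child "v", so pruning stops there.
Nodes removed: 4

4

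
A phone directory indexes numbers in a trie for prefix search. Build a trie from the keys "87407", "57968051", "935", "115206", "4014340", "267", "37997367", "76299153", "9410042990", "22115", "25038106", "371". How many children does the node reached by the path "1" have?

The children of the "1" node are the distinct next characters among strings starting with "1".
Characters that immediately follow "1" among the stored strings: {1}.
That node has 1 child edge.

1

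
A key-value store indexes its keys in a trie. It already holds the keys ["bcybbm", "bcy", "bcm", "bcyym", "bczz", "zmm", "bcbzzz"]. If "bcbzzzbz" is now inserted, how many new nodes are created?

Walking "bcbzzzbz" from the root, the first 6 characters ("bcbzzz") follow existing edges; "b" is the first miss.
Each of the 2 remaining characters creates one node.

2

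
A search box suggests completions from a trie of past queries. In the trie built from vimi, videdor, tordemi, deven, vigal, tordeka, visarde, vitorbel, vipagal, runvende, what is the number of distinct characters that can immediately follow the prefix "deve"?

1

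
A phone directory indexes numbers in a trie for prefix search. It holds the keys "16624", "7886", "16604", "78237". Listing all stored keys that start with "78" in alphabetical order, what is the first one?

78237

Words with prefix "78", in lexicographic order: "78237", "7886"
The 1st is 78237.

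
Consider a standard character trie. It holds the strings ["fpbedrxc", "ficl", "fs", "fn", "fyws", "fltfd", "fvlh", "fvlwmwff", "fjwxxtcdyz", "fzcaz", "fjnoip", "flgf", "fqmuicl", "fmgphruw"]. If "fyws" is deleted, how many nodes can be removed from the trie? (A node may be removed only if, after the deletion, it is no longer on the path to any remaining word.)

3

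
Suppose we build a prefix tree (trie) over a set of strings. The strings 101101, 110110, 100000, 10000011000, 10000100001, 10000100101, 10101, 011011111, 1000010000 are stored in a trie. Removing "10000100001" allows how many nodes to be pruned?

1

After clearing the end-marker at "10000100001", prune upward until reaching a node still needed by another word.
The suffix "1" (1 node) is used only by "10000100001"; "1000010000" is itself a stored word, so pruning stops there.
Nodes removed: 1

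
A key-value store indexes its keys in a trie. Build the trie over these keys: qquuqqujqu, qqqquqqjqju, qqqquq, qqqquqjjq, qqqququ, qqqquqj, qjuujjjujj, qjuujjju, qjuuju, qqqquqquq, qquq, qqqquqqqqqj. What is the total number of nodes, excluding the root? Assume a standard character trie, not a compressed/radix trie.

Insert word by word; a character creates a node only if that edge doesn't already exist:
  "qquuqqujqu" → 10 new (q, q, u, u, q, q, u, j, q, u)
  "qqqquqqjqju" → prefix "qq" already present; 9 new (q, q, u, q, q, j, q, j, u)
  "qqqquq" → prefix "qqqquq" already present; 0 new (none)
  "qqqquqjjq" → prefix "qqqquq" already present; 3 new (j, j, q)
  "qqqququ" → prefix "qqqquq" already present; 1 new (u)
  "qqqquqj" → prefix "qqqquqj" already present; 0 new (none)
  "qjuujjjujj" → prefix "q" already present; 9 new (j, u, u, j, j, j, u, j, j)
  "qjuujjju" → prefix "qjuujjju" already present; 0 new (none)
  "qjuuju" → prefix "qjuuj" already present; 1 new (u)
  "qqqquqquq" → prefix "qqqquqq" already present; 2 new (u, q)
  "qquq" → prefix "qqu" already present; 1 new (q)
  "qqqquqqqqqj" → prefix "qqqquqq" already present; 4 new (q, q, q, j)
Total nodes = 10 + 9 + 0 + 3 + 1 + 0 + 9 + 0 + 1 + 2 + 1 + 4 = 40

40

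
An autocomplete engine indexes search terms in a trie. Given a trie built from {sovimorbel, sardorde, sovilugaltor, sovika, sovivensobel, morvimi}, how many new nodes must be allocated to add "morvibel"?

3

The longest prefix of "morvibel" already in the trie is "morvi" (length 5).
New nodes needed: |"morvibel"| − 5 = 8 − 5 = 3.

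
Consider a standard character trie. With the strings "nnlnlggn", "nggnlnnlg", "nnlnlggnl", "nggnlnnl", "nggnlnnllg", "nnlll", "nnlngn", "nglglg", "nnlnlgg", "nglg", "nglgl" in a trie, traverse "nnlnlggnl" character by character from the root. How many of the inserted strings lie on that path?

Check each prefix of "nnlnlggnl" against the stored set — each match is an end-marker on the path.
Prefixes of the query that are stored words: "nnlnlgg", "nnlnlggn", "nnlnlggnl"
Count: 3

3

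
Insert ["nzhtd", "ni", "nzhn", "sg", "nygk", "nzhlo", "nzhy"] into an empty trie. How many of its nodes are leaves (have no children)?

Leaves are exactly the stored words that no other stored word extends.
Those words: "ni", "nygk", "nzhlo", "nzhn", "nzhtd", "nzhy", "sg"
Leaf count: 7

7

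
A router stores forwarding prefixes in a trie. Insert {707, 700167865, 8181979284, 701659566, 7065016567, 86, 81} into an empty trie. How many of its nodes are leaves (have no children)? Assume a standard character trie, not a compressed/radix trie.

Leaves are exactly the stored words that no other stored word extends.
Those words: "700167865", "701659566", "7065016567", "707", "8181979284", "86"
Leaf count: 6

6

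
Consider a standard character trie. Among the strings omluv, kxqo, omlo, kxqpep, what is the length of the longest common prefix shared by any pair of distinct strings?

3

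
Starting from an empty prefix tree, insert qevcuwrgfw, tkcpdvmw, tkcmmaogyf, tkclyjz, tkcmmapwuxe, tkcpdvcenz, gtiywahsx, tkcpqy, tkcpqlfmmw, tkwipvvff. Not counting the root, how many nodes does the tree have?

Count nodes per top-level branch (shared prefixes stored once):
  'g'-branch (gtiywahsx): 9 nodes
  'q'-branch (qevcuwrgfw): 10 nodes
  't'-branch (tkclyjz, tkcmmaogyf, tkcmmapwuxe, tkcpdvcenz, tkcpdvmw, tkcpqlfmmw, tkcpqy, tkwipvvff): 42 nodes
Sum: 61

61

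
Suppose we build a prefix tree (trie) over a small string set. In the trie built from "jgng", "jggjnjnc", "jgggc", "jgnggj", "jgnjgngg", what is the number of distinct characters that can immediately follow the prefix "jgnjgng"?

1

Walk "jgnjgng" from the root, arriving at one node.
Distinct next characters after "jgnjgng": g.
That node has 1 child edge.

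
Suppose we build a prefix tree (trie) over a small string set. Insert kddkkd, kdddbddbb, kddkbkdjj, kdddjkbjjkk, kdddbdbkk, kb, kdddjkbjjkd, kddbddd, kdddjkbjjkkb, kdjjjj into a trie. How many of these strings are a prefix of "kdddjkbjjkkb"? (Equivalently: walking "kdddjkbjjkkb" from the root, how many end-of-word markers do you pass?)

2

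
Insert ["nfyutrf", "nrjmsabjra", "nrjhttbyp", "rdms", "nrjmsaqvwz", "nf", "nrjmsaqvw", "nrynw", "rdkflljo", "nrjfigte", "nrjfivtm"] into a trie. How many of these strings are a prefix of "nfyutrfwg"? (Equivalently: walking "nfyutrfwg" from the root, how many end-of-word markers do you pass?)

2

Check each prefix of "nfyutrfwg" against the stored set — each match is an end-marker on the path.
Prefixes of the query that are stored words: "nf", "nfyutrf"
Count: 2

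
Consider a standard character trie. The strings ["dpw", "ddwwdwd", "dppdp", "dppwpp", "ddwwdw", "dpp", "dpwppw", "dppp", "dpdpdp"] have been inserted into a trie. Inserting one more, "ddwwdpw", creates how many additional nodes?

Walking "ddwwdpw" from the root, the first 5 characters ("ddwwd") follow existing edges; "p" is the first miss.
So 7 − 5 = 2 new nodes.

2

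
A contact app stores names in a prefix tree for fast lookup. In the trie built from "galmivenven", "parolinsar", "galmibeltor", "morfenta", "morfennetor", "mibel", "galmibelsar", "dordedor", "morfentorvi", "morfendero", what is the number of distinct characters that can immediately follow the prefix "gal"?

1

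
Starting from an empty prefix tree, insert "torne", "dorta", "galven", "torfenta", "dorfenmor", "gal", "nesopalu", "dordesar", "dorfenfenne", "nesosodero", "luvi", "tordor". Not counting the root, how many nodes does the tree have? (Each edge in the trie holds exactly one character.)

Insert word by word; a character creates a node only if that edge doesn't already exist:
  "torne" → 5 new (t, o, r, n, e)
  "dorta" → 5 new (d, o, r, t, a)
  "galven" → 6 new (g, a, l, v, e, n)
  "torfenta" → prefix "tor" already present; 5 new (f, e, n, t, a)
  "dorfenmor" → prefix "dor" already present; 6 new (f, e, n, m, o, r)
  "gal" → prefix "gal" already present; 0 new (none)
  "nesopalu" → 8 new (n, e, s, o, p, a, l, u)
  "dordesar" → prefix "dor" already present; 5 new (d, e, s, a, r)
  "dorfenfenne" → prefix "dorfen" already present; 5 new (f, e, n, n, e)
  "nesosodero" → prefix "neso" already present; 6 new (s, o, d, e, r, o)
  "luvi" → 4 new (l, u, v, i)
  "tordor" → prefix "tor" already present; 3 new (d, o, r)
Total nodes = 5 + 5 + 6 + 5 + 6 + 0 + 8 + 5 + 5 + 6 + 4 + 3 = 58

58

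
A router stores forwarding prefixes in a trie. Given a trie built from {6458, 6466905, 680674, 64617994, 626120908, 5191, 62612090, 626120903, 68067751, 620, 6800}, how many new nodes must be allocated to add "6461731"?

The longest prefix of "6461731" already in the trie is "64617" (length 5).
Each of the 2 remaining characters creates one node.

2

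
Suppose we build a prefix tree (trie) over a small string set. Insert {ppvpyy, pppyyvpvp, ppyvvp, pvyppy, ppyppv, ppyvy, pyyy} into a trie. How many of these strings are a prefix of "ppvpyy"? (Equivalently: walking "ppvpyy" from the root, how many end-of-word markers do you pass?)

1

Traverse "ppvpyy" character by character; count nodes along the way that are marked as word ends.
Prefixes of the query that are stored words: "ppvpyy"
Count: 1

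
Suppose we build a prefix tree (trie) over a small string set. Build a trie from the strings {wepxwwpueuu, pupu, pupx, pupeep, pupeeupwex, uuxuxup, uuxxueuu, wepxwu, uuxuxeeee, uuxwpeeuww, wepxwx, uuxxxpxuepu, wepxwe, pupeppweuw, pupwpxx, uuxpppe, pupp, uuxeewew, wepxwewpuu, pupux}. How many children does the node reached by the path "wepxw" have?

The children of the "wepxw" node are the distinct next characters among strings starting with "wepxw".
Distinct next characters after "wepxw": e, u, w, x.
That node has 4 child edges.

4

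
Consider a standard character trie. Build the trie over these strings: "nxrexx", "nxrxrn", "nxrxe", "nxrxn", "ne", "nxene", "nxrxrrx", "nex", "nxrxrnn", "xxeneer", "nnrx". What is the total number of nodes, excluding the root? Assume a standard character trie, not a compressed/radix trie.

Trace insertions, counting only characters that open a new branch:
  "nxrexx" → 6 new (n, x, r, e, x, x)
  "nxrxrn" → prefix "nxr" already present; 3 new (x, r, n)
  "nxrxe" → prefix "nxrx" already present; 1 new (e)
  "nxrxn" → prefix "nxrx" already present; 1 new (n)
  "ne" → prefix "n" already present; 1 new (e)
  "nxene" → prefix "nx" already present; 3 new (e, n, e)
  "nxrxrrx" → prefix "nxrxr" already present; 2 new (r, x)
  "nex" → prefix "ne" already present; 1 new (x)
  "nxrxrnn" → prefix "nxrxrn" already present; 1 new (n)
  "xxeneer" → 7 new (x, x, e, n, e, e, r)
  "nnrx" → prefix "n" already present; 3 new (n, r, x)
Total nodes = 6 + 3 + 1 + 1 + 1 + 3 + 2 + 1 + 1 + 7 + 3 = 29

29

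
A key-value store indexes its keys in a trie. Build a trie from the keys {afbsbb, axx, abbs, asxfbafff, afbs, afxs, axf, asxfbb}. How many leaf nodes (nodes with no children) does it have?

Leaves are exactly the stored words that no other stored word extends.
Those words: "abbs", "afbsbb", "afxs", "asxfbafff", "asxfbb", "axf", "axx"
Leaf count: 7

7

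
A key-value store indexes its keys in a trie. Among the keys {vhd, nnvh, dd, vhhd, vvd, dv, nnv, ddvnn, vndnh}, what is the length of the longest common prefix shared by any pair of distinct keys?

3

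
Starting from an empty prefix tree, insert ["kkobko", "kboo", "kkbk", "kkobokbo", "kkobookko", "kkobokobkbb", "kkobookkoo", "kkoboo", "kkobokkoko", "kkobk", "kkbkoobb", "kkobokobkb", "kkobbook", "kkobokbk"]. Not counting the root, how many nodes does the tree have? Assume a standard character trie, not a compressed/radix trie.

Insert word by word; a character creates a node only if that edge doesn't already exist:
  "kkobko" → 6 new (k, k, o, b, k, o)
  "kboo" → prefix "k" already present; 3 new (b, o, o)
  "kkbk" → prefix "kk" already present; 2 new (b, k)
  "kkobokbo" → prefix "kkob" already present; 4 new (o, k, b, o)
  "kkobookko" → prefix "kkobo" already present; 4 new (o, k, k, o)
  "kkobokobkbb" → prefix "kkobok" already present; 5 new (o, b, k, b, b)
  "kkobookkoo" → prefix "kkobookko" already present; 1 new (o)
  "kkoboo" → prefix "kkoboo" already present; 0 new (none)
  "kkobokkoko" → prefix "kkobok" already present; 4 new (k, o, k, o)
  "kkobk" → prefix "kkobk" already present; 0 new (none)
  "kkbkoobb" → prefix "kkbk" already present; 4 new (o, o, b, b)
  "kkobokobkb" → prefix "kkobokobkb" already present; 0 new (none)
  "kkobbook" → prefix "kkob" already present; 4 new (b, o, o, k)
  "kkobokbk" → prefix "kkobokb" already present; 1 new (k)
Total nodes = 6 + 3 + 2 + 4 + 4 + 5 + 1 + 0 + 4 + 0 + 4 + 0 + 4 + 1 = 38

38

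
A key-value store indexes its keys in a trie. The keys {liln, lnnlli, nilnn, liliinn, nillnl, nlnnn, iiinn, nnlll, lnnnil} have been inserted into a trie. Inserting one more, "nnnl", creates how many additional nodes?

2

The longest prefix of "nnnl" already in the trie is "nn" (length 2).
New nodes needed: |"nnnl"| − 2 = 4 − 2 = 2.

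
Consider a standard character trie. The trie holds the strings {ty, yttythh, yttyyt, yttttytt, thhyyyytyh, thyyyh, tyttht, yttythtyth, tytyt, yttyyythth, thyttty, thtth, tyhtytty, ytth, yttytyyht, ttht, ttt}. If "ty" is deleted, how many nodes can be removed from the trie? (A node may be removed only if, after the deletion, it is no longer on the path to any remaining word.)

0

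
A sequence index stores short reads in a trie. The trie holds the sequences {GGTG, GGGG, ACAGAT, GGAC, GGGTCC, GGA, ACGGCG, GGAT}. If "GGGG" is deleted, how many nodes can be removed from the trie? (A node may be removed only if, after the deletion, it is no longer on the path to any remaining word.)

A node on "GGGG"'s path can go only if nothing else ends at it or branches off below it.
The suffix "G" (1 node) is used only by "GGGG"; the node for "GGG" still has the child "T", so pruning stops there.
Nodes removed: 1

1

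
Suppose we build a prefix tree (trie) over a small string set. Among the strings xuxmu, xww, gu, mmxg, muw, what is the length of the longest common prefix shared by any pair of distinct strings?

1

Look for the deepest trie node that still has at least two words in its subtree.
"mmxg" and "muw" agree on "m" (1 characters) before diverging; nothing deeper is shared.
Longest shared-prefix length: 1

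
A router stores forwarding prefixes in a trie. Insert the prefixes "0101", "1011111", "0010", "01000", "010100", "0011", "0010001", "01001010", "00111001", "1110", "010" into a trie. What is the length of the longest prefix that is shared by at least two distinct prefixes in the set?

4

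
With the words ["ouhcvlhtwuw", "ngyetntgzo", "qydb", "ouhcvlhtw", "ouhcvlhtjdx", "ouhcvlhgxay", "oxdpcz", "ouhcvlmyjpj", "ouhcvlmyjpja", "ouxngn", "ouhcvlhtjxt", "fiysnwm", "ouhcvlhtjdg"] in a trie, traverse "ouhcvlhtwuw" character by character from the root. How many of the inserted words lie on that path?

Traverse "ouhcvlhtwuw" character by character; count nodes along the way that are marked as word ends.
Prefixes of the query that are stored words: "ouhcvlhtw", "ouhcvlhtwuw"
Count: 2

2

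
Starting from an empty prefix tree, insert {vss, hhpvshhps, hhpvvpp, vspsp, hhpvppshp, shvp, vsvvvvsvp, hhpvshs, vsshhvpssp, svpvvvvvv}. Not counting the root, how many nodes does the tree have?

For each word, the new-node count is its length minus the longest prefix already in the trie:
  "vss" → 3 new (v, s, s)
  "hhpvshhps" → 9 new (h, h, p, v, s, h, h, p, s)
  "hhpvvpp" → prefix "hhpv" already present; 3 new (v, p, p)
  "vspsp" → prefix "vs" already present; 3 new (p, s, p)
  "hhpvppshp" → prefix "hhpv" already present; 5 new (p, p, s, h, p)
  "shvp" → 4 new (s, h, v, p)
  "vsvvvvsvp" → prefix "vs" already present; 7 new (v, v, v, v, s, v, p)
  "hhpvshs" → prefix "hhpvsh" already present; 1 new (s)
  "vsshhvpssp" → prefix "vss" already present; 7 new (h, h, v, p, s, s, p)
  "svpvvvvvv" → prefix "s" already present; 8 new (v, p, v, v, v, v, v, v)
Total nodes = 3 + 9 + 3 + 3 + 5 + 4 + 7 + 1 + 7 + 8 = 50

50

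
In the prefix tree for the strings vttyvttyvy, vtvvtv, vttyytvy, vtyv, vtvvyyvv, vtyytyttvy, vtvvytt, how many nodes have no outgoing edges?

7

A leaf is a node with no children — equivalently, the end of a word that is not a proper prefix of any other stored word.
Those words: "vttyvttyvy", "vttyytvy", "vtvvtv", "vtvvytt", "vtvvyyvv", "vtyv", "vtyytyttvy"
Leaf count: 7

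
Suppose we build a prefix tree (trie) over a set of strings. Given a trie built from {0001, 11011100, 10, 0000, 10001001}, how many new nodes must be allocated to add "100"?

Every character of "100" already lies on an existing path (it is a prefix of some stored word).
No new nodes are needed: 0.

0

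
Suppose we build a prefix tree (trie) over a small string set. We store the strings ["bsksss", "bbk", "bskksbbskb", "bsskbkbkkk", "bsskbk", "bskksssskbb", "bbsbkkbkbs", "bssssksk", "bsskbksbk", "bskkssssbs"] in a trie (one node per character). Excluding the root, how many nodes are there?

Insert word by word; a character creates a node only if that edge doesn't already exist:
  "bsksss" → 6 new (b, s, k, s, s, s)
  "bbk" → prefix "b" already present; 2 new (b, k)
  "bskksbbskb" → prefix "bsk" already present; 7 new (k, s, b, b, s, k, b)
  "bsskbkbkkk" → prefix "bs" already present; 8 new (s, k, b, k, b, k, k, k)
  "bsskbk" → prefix "bsskbk" already present; 0 new (none)
  "bskksssskbb" → prefix "bskks" already present; 6 new (s, s, s, k, b, b)
  "bbsbkkbkbs" → prefix "bb" already present; 8 new (s, b, k, k, b, k, b, s)
  "bssssksk" → prefix "bss" already present; 5 new (s, s, k, s, k)
  "bsskbksbk" → prefix "bsskbk" already present; 3 new (s, b, k)
  "bskkssssbs" → prefix "bskkssss" already present; 2 new (b, s)
Total nodes = 6 + 2 + 7 + 8 + 0 + 6 + 8 + 5 + 3 + 2 = 47

47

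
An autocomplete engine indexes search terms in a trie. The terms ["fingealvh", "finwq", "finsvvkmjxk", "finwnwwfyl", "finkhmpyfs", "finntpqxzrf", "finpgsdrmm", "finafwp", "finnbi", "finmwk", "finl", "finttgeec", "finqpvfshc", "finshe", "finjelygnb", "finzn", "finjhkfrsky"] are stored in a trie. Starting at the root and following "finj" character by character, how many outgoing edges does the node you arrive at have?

Follow the path "finj" to its node, then look at its outgoing edges.
Characters that immediately follow "finj" among the stored strings: {e, h}.
That node has 2 child edges.

2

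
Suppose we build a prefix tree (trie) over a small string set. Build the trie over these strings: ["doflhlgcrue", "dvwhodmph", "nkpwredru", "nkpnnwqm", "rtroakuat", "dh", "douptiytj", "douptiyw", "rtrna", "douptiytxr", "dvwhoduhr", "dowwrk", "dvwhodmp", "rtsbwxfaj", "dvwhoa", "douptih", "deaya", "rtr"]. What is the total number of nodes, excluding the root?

Count nodes per top-level branch (shared prefixes stored once):
  'd'-branch (deaya, dh, doflhlgcrue, douptih, douptiytj, douptiytxr, douptiyw, dowwrk, dvwhoa, dvwhodmp, dvwhodmph, dvwhoduhr): 43 nodes
  'n'-branch (nkpnnwqm, nkpwredru): 14 nodes
  'r'-branch (rtr, rtrna, rtroakuat, rtsbwxfaj): 18 nodes
Sum: 75

75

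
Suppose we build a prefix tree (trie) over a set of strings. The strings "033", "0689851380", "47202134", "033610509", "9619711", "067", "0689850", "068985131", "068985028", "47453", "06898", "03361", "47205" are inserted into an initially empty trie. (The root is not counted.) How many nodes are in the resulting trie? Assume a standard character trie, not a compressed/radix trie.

For each word, the new-node count is its length minus the longest prefix already in the trie:
  "033" → 3 new (0, 3, 3)
  "0689851380" → prefix "0" already present; 9 new (6, 8, 9, 8, 5, 1, 3, 8, 0)
  "47202134" → 8 new (4, 7, 2, 0, 2, 1, 3, 4)
  "033610509" → prefix "033" already present; 6 new (6, 1, 0, 5, 0, 9)
  "9619711" → 7 new (9, 6, 1, 9, 7, 1, 1)
  "067" → prefix "06" already present; 1 new (7)
  "0689850" → prefix "068985" already present; 1 new (0)
  "068985131" → prefix "06898513" already present; 1 new (1)
  "068985028" → prefix "0689850" already present; 2 new (2, 8)
  "47453" → prefix "47" already present; 3 new (4, 5, 3)
  "06898" → prefix "06898" already present; 0 new (none)
  "03361" → prefix "03361" already present; 0 new (none)
  "47205" → prefix "4720" already present; 1 new (5)
Total nodes = 3 + 9 + 8 + 6 + 7 + 1 + 1 + 1 + 2 + 3 + 0 + 0 + 1 = 42

42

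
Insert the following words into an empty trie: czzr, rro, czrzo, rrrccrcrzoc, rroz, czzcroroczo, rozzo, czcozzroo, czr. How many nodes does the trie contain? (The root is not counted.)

Count nodes per top-level branch (shared prefixes stored once):
  'c'-branch (czcozzroo, czr, czrzo, czzcroroczo, czzr): 22 nodes
  'r'-branch (rozzo, rro, rroz, rrrccrcrzoc): 17 nodes
Sum: 39

39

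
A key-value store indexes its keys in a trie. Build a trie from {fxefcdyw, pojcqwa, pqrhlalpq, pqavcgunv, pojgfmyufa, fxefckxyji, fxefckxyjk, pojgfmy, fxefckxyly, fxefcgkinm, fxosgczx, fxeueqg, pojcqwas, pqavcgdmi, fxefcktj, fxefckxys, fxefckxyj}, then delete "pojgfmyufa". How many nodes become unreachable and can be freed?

3

Walk "pojgfmyufa" from the leaf back toward the root, removing each node that no remaining word uses.
The suffix "ufa" (3 nodes) is used only by "pojgfmyufa"; "pojgfmy" is itself a stored word, so pruning stops there.
Nodes removed: 3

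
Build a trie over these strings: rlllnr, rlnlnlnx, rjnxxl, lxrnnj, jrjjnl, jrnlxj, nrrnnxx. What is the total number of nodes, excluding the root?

Count nodes per top-level branch (shared prefixes stored once):
  'j'-branch (jrjjnl, jrnlxj): 10 nodes
  'l'-branch (lxrnnj): 6 nodes
  'n'-branch (nrrnnxx): 7 nodes
  'r'-branch (rjnxxl, rlllnr, rlnlnlnx): 17 nodes
Sum: 40

40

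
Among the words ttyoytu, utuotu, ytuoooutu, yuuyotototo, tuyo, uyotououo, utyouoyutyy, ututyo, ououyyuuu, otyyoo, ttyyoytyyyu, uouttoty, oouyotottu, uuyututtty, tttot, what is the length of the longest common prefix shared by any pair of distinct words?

3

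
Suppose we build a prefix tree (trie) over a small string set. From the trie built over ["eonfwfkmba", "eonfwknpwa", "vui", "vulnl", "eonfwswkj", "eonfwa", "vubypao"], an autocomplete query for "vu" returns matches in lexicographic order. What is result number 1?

DFS of the "vu" subtree visits, in order: "vubypao", "vui", "vulnl"
Position 1: vubypao

vubypao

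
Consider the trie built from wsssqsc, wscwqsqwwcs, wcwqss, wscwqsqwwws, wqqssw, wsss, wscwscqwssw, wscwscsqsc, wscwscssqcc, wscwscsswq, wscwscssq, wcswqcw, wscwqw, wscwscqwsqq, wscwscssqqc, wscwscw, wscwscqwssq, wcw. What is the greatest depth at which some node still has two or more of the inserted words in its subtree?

10

Look for the deepest trie node that still has at least two words in its subtree.
e.g. "wscwscqwssq" and "wscwscqwssw" share the prefix "wscwscqwss" of length 10; no pair shares a longer one.
Longest shared-prefix length: 10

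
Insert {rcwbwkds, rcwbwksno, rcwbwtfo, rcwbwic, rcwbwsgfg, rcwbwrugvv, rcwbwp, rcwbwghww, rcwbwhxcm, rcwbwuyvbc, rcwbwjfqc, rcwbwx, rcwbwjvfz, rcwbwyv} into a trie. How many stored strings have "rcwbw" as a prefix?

Traverse to the node for "rcwbw", then collect every word in that subtree.
Matches: "rcwbwghww", "rcwbwhxcm", "rcwbwic", "rcwbwjfqc", "rcwbwjvfz", "rcwbwkds", "rcwbwksno", "rcwbwp", "rcwbwrugvv", "rcwbwsgfg", "rcwbwtfo", "rcwbwuyvbc", "rcwbwx", "rcwbwyv"
Count: 14

14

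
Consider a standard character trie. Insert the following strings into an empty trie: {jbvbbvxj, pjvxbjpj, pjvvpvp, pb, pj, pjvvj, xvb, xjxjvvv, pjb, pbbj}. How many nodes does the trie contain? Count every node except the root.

34

For each word, the new-node count is its length minus the longest prefix already in the trie:
  "jbvbbvxj" → 8 new (j, b, v, b, b, v, x, j)
  "pjvxbjpj" → 8 new (p, j, v, x, b, j, p, j)
  "pjvvpvp" → prefix "pjv" already present; 4 new (v, p, v, p)
  "pb" → prefix "p" already present; 1 new (b)
  "pj" → prefix "pj" already present; 0 new (none)
  "pjvvj" → prefix "pjvv" already present; 1 new (j)
  "xvb" → 3 new (x, v, b)
  "xjxjvvv" → prefix "x" already present; 6 new (j, x, j, v, v, v)
  "pjb" → prefix "pj" already present; 1 new (b)
  "pbbj" → prefix "pb" already present; 2 new (b, j)
Total nodes = 8 + 8 + 4 + 1 + 0 + 1 + 3 + 6 + 1 + 2 = 34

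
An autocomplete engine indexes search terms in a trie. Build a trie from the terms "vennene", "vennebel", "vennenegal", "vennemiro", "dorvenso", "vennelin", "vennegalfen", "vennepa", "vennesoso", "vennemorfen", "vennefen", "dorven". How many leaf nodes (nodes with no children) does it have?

10

Leaves are exactly the stored words that no other stored word extends.
Those words: "dorvenso", "vennebel", "vennefen", "vennegalfen", "vennelin", "vennemiro", "vennemorfen", "vennenegal", "vennepa", "vennesoso"
Leaf count: 10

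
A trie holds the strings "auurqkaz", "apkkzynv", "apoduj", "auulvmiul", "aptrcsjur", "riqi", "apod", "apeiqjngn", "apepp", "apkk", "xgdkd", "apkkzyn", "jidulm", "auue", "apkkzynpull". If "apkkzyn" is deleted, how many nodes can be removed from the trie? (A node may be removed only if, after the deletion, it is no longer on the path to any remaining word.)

0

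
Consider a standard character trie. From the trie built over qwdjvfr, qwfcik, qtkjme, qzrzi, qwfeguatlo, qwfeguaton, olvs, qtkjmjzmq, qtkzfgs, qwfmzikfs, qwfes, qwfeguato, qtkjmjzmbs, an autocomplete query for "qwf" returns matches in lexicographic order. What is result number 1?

qwfcik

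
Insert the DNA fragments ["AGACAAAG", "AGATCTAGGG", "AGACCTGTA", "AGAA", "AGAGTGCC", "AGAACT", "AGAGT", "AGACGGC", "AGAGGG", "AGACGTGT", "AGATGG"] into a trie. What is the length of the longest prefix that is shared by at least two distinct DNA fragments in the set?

Look for the deepest trie node that still has at least two words in its subtree.
e.g. "AGACGGC" and "AGACGTGT" share the prefix "AGACG" of length 5; no pair shares a longer one.
Longest shared-prefix length: 5

5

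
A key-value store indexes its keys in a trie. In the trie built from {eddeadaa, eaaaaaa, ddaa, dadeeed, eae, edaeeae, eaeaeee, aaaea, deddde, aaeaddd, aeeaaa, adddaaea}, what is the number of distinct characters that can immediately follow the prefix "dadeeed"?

Walk "dadeeed" from the root, arriving at one node.
No stored string extends past "dadeeed".
That node has 0 child edges.

0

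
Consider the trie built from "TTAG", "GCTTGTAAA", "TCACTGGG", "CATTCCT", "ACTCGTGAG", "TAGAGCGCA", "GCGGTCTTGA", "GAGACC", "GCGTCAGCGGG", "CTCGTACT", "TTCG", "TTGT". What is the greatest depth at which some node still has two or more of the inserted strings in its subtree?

The deepest shared node is where two words last agree before diverging.
"GCGGTCTTGA" and "GCGTCAGCGGG" agree on "GCG" (3 characters) before diverging; nothing deeper is shared.
Longest shared-prefix length: 3

3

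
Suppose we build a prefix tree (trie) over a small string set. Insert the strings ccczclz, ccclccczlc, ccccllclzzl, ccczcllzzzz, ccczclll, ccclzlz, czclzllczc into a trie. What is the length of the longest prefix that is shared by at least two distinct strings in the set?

Look for the deepest trie node that still has at least two words in its subtree.
e.g. "ccczclll" and "ccczcllzzzz" share the prefix "ccczcll" of length 7; no pair shares a longer one.
Longest shared-prefix length: 7

7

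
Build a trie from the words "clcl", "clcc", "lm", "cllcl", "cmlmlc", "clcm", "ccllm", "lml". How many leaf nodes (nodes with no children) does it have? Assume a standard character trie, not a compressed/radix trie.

7

A leaf is a node with no children — equivalently, the end of a word that is not a proper prefix of any other stored word.
Those words: "ccllm", "clcc", "clcl", "clcm", "cllcl", "cmlmlc", "lml"
Leaf count: 7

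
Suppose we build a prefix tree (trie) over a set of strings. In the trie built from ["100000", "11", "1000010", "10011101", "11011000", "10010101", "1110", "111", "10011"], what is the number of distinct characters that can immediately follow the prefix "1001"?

2

Follow the path "1001" to its node, then look at its outgoing edges.
Characters that immediately follow "1001" among the stored strings: {0, 1}.
That node has 2 child edges.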